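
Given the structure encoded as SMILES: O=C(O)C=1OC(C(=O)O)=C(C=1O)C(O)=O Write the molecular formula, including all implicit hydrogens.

Walk through each heavy atom and fill implicit hydrogens from standard valence (C 4, N 3, O 2, S 2, halogen 1):
  atom 1: O, bond orders sum to 2 (valence 2) → 0 H
  atom 2: C, bond orders sum to 4 (valence 4) → 0 H
  atom 3: O, bond orders sum to 1 (valence 2) → 1 H
  atom 4: C, bond orders sum to 4 (valence 4) → 0 H
  atom 5: O, bond orders sum to 2 (valence 2) → 0 H
  atom 6: C, bond orders sum to 4 (valence 4) → 0 H
  atom 7: C, bond orders sum to 4 (valence 4) → 0 H
  atom 8: O, bond orders sum to 2 (valence 2) → 0 H
  atom 9: O, bond orders sum to 1 (valence 2) → 1 H
  atom 10: C, bond orders sum to 4 (valence 4) → 0 H
  atom 11: C, bond orders sum to 4 (valence 4) → 0 H
  atom 12: O, bond orders sum to 1 (valence 2) → 1 H
  atom 13: C, bond orders sum to 4 (valence 4) → 0 H
  atom 14: O, bond orders sum to 1 (valence 2) → 1 H
  atom 15: O, bond orders sum to 2 (valence 2) → 0 H
Totals → C:7, H:4, O:8.

C7H4O8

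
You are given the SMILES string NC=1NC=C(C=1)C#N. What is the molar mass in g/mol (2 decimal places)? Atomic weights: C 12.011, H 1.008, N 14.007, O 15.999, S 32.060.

107.12 g/mol

First, the molecular formula is C5H5N3 (counting implicit H from valence).
  C: 5 × 12.011 = 60.055
  H: 5 × 1.008 = 5.040
  N: 3 × 14.007 = 42.021
Sum: 5×12.011 + 5×1.008 + 3×14.007 = 107.116 → 107.12 g/mol.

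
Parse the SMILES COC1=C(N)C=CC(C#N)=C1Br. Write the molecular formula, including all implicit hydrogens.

C8H7BrN2O

Walk through each heavy atom and fill implicit hydrogens from standard valence (C 4, N 3, O 2, S 2, halogen 1):
  atom 1: C, bond orders sum to 1 (valence 4) → 3 H
  atom 2: O, bond orders sum to 2 (valence 2) → 0 H
  atom 3: C, bond orders sum to 4 (valence 4) → 0 H
  atom 4: C, bond orders sum to 4 (valence 4) → 0 H
  atom 5: N, bond orders sum to 1 (valence 3) → 2 H
  atom 6: C, bond orders sum to 3 (valence 4) → 1 H
  atom 7: C, bond orders sum to 3 (valence 4) → 1 H
  atom 8: C, bond orders sum to 4 (valence 4) → 0 H
  atom 9: C, bond orders sum to 4 (valence 4) → 0 H
  atom 10: N, bond orders sum to 3 (valence 3) → 0 H
  atom 11: C, bond orders sum to 4 (valence 4) → 0 H
  atom 12: Br (halogen, monovalent) → 0 H
Totals → C:8, H:7, Br:1, N:2, O:1.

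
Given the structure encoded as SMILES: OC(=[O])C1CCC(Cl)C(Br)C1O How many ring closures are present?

In SMILES, each pair of matching ring-closure digits denotes one ring-closing bond; the number of such bonds equals the number of independent rings.
Ring-closure bonds here: 1.

1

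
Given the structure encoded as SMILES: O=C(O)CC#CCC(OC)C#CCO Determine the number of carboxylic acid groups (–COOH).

The carboxylic acid motif appears at heavy-atom position 2 in the SMILES.
Other groups present: 2 alkyne, 1 ether, 1 hydroxyl.
Carboxylic acid count: 1.

1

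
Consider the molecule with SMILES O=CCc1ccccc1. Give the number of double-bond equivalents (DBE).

5

Molecular formula: C8H8O.
DoU = (2C + 2 + N − H − X) / 2, where X is the halogen count and O/S are ignored.
    = (2·8 + 2 + 0 − 8 − 0) / 2 = 10 / 2 = 5.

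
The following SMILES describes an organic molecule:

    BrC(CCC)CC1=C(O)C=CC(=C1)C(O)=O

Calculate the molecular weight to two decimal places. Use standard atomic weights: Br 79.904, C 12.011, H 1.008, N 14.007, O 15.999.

287.15 g/mol

First, the molecular formula is C12H15BrO3 (counting implicit H from valence).
  Br: 1 × 79.904 = 79.904
  C: 12 × 12.011 = 144.132
  H: 15 × 1.008 = 15.120
  O: 3 × 15.999 = 47.997
Sum: 1×79.904 + 12×12.011 + 15×1.008 + 3×15.999 = 287.153 → 287.15 g/mol.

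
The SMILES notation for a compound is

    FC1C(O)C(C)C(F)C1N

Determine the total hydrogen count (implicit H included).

11

Walk through each heavy atom and fill implicit hydrogens from standard valence (C 4, N 3, O 2, S 2, halogen 1):
  atom 1: F (halogen, monovalent) → 0 H
  atom 2: C, bond orders sum to 3 (valence 4) → 1 H
  atom 3: C, bond orders sum to 3 (valence 4) → 1 H
  atom 4: O, bond orders sum to 1 (valence 2) → 1 H
  atom 5: C, bond orders sum to 3 (valence 4) → 1 H
  atom 6: C, bond orders sum to 1 (valence 4) → 3 H
  atom 7: C, bond orders sum to 3 (valence 4) → 1 H
  atom 8: F (halogen, monovalent) → 0 H
  atom 9: C, bond orders sum to 3 (valence 4) → 1 H
  atom 10: N, bond orders sum to 1 (valence 3) → 2 H
Total hydrogens: 11.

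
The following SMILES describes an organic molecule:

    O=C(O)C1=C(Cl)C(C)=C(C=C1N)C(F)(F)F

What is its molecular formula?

C9H7ClF3NO2

Walk through each heavy atom and fill implicit hydrogens from standard valence (C 4, N 3, O 2, S 2, halogen 1):
  atom 1: O, bond orders sum to 2 (valence 2) → 0 H
  atom 2: C, bond orders sum to 4 (valence 4) → 0 H
  atom 3: O, bond orders sum to 1 (valence 2) → 1 H
  atom 4: C, bond orders sum to 4 (valence 4) → 0 H
  atom 5: C, bond orders sum to 4 (valence 4) → 0 H
  atom 6: Cl (halogen, monovalent) → 0 H
  atom 7: C, bond orders sum to 4 (valence 4) → 0 H
  atom 8: C, bond orders sum to 1 (valence 4) → 3 H
  atom 9: C, bond orders sum to 4 (valence 4) → 0 H
  atom 10: C, bond orders sum to 3 (valence 4) → 1 H
  atom 11: C, bond orders sum to 4 (valence 4) → 0 H
  atom 12: N, bond orders sum to 1 (valence 3) → 2 H
  atom 13: C, bond orders sum to 4 (valence 4) → 0 H
  atom 14: F (halogen, monovalent) → 0 H
  atom 15: F (halogen, monovalent) → 0 H
  atom 16: F (halogen, monovalent) → 0 H
Totals → C:9, H:7, Cl:1, F:3, N:1, O:2.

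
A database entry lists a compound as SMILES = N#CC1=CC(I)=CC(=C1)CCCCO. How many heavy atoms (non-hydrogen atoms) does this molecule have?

14

Every atom symbol written in the SMILES (organic subset) is one heavy atom; implicit H are not written.
Heavy atoms by element → C:11, I:1, N:1, O:1.
Total: 14.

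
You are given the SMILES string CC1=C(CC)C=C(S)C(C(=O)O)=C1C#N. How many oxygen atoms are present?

2

Scan the SMILES for O atoms (remember two-letter symbols like Cl and Br are single atoms).
Oxygen count: 2.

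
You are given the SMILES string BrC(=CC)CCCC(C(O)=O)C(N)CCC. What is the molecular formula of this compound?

Walk through each heavy atom and fill implicit hydrogens from standard valence (C 4, N 3, O 2, S 2, halogen 1):
  atom 1: Br (halogen, monovalent) → 0 H
  atom 2: C, bond orders sum to 4 (valence 4) → 0 H
  atom 3: C, bond orders sum to 3 (valence 4) → 1 H
  atom 4: C, bond orders sum to 1 (valence 4) → 3 H
  atom 5: C, bond orders sum to 2 (valence 4) → 2 H
  atom 6: C, bond orders sum to 2 (valence 4) → 2 H
  atom 7: C, bond orders sum to 2 (valence 4) → 2 H
  atom 8: C, bond orders sum to 3 (valence 4) → 1 H
  atom 9: C, bond orders sum to 4 (valence 4) → 0 H
  atom 10: O, bond orders sum to 1 (valence 2) → 1 H
  atom 11: O, bond orders sum to 2 (valence 2) → 0 H
  atom 12: C, bond orders sum to 3 (valence 4) → 1 H
  atom 13: N, bond orders sum to 1 (valence 3) → 2 H
  atom 14: C, bond orders sum to 2 (valence 4) → 2 H
  atom 15: C, bond orders sum to 2 (valence 4) → 2 H
  atom 16: C, bond orders sum to 1 (valence 4) → 3 H
Totals → C:12, H:22, Br:1, N:1, O:2.

C12H22BrNO2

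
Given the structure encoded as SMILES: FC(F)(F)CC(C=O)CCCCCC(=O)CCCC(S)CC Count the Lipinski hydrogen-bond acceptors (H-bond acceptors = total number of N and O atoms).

N atoms: 0; O atoms: 2.
Lipinski HBA = 0 + 2 = 2.

2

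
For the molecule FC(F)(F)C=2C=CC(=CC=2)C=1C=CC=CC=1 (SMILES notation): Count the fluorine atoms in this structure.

3

Scan the SMILES for F atoms (remember two-letter symbols like Cl and Br are single atoms).
Fluorine count: 3.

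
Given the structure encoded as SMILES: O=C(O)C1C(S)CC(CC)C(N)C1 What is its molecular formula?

C9H17NO2S

Walk through each heavy atom and fill implicit hydrogens from standard valence (C 4, N 3, O 2, S 2, halogen 1):
  atom 1: O, bond orders sum to 2 (valence 2) → 0 H
  atom 2: C, bond orders sum to 4 (valence 4) → 0 H
  atom 3: O, bond orders sum to 1 (valence 2) → 1 H
  atom 4: C, bond orders sum to 3 (valence 4) → 1 H
  atom 5: C, bond orders sum to 3 (valence 4) → 1 H
  atom 6: S, bond orders sum to 1 (valence 2) → 1 H
  atom 7: C, bond orders sum to 2 (valence 4) → 2 H
  atom 8: C, bond orders sum to 3 (valence 4) → 1 H
  atom 9: C, bond orders sum to 2 (valence 4) → 2 H
  atom 10: C, bond orders sum to 1 (valence 4) → 3 H
  atom 11: C, bond orders sum to 3 (valence 4) → 1 H
  atom 12: N, bond orders sum to 1 (valence 3) → 2 H
  atom 13: C, bond orders sum to 2 (valence 4) → 2 H
Totals → C:9, H:17, N:1, O:2, S:1.
In Hill order: C9H17NO2S.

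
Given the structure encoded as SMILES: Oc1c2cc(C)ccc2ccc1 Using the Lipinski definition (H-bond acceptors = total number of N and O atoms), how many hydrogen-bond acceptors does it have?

N atoms: 0; O atoms: 1.
Lipinski HBA = 0 + 1 = 1.

1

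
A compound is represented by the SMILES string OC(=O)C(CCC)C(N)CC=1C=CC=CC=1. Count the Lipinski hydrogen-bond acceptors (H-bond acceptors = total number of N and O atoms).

N atoms: 1; O atoms: 2.
Lipinski HBA = 1 + 2 = 3.

3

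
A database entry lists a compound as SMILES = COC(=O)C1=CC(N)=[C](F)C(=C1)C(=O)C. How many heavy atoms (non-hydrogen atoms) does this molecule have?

15

Every atom symbol written in the SMILES (organic subset) is one heavy atom; implicit H are not written.
Heavy atoms by element → C:10, F:1, N:1, O:3.
Total: 15.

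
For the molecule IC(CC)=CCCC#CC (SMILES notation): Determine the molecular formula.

Walk through each heavy atom and fill implicit hydrogens from standard valence (C 4, N 3, O 2, S 2, halogen 1):
  atom 1: I (halogen, monovalent) → 0 H
  atom 2: C, bond orders sum to 4 (valence 4) → 0 H
  atom 3: C, bond orders sum to 2 (valence 4) → 2 H
  atom 4: C, bond orders sum to 1 (valence 4) → 3 H
  atom 5: C, bond orders sum to 3 (valence 4) → 1 H
  atom 6: C, bond orders sum to 2 (valence 4) → 2 H
  atom 7: C, bond orders sum to 2 (valence 4) → 2 H
  atom 8: C, bond orders sum to 4 (valence 4) → 0 H
  atom 9: C, bond orders sum to 4 (valence 4) → 0 H
  atom 10: C, bond orders sum to 1 (valence 4) → 3 H
Totals → C:9, H:13, I:1.
In Hill order: C9H13I.

C9H13I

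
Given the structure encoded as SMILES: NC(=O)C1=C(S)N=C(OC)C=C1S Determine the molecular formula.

C7H8N2O2S2

Walk through each heavy atom and fill implicit hydrogens from standard valence (C 4, N 3, O 2, S 2, halogen 1):
  atom 1: N, bond orders sum to 1 (valence 3) → 2 H
  atom 2: C, bond orders sum to 4 (valence 4) → 0 H
  atom 3: O, bond orders sum to 2 (valence 2) → 0 H
  atom 4: C, bond orders sum to 4 (valence 4) → 0 H
  atom 5: C, bond orders sum to 4 (valence 4) → 0 H
  atom 6: S, bond orders sum to 1 (valence 2) → 1 H
  atom 7: N, bond orders sum to 3 (valence 3) → 0 H
  atom 8: C, bond orders sum to 4 (valence 4) → 0 H
  atom 9: O, bond orders sum to 2 (valence 2) → 0 H
  atom 10: C, bond orders sum to 1 (valence 4) → 3 H
  atom 11: C, bond orders sum to 3 (valence 4) → 1 H
  atom 12: C, bond orders sum to 4 (valence 4) → 0 H
  atom 13: S, bond orders sum to 1 (valence 2) → 1 H
Totals → C:7, H:8, N:2, O:2, S:2.
In Hill order: C7H8N2O2S2.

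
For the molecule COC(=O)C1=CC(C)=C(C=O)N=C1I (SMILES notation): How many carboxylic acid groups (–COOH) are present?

0

Scan the SMILES for the carboxylic acid motif — none present.
Groups that are present: 1 aldehyde, 1 ester.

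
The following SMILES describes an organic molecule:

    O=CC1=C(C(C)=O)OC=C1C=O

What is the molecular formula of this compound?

C8H6O4

Walk through each heavy atom and fill implicit hydrogens from standard valence (C 4, N 3, O 2, S 2, halogen 1):
  atom 1: O, bond orders sum to 2 (valence 2) → 0 H
  atom 2: C, bond orders sum to 3 (valence 4) → 1 H
  atom 3: C, bond orders sum to 4 (valence 4) → 0 H
  atom 4: C, bond orders sum to 4 (valence 4) → 0 H
  atom 5: C, bond orders sum to 4 (valence 4) → 0 H
  atom 6: C, bond orders sum to 1 (valence 4) → 3 H
  atom 7: O, bond orders sum to 2 (valence 2) → 0 H
  atom 8: O, bond orders sum to 2 (valence 2) → 0 H
  atom 9: C, bond orders sum to 3 (valence 4) → 1 H
  atom 10: C, bond orders sum to 4 (valence 4) → 0 H
  atom 11: C, bond orders sum to 3 (valence 4) → 1 H
  atom 12: O, bond orders sum to 2 (valence 2) → 0 H
Totals → C:8, H:6, O:4.
In Hill order: C8H6O4.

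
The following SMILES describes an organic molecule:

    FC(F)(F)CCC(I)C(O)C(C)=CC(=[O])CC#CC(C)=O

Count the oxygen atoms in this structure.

Scan the SMILES for O atoms (remember two-letter symbols like Cl and Br are single atoms).
Oxygen count: 3.

3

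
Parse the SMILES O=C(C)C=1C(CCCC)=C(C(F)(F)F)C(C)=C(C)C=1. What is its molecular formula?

C15H19F3O

Walk through each heavy atom and fill implicit hydrogens from standard valence (C 4, N 3, O 2, S 2, halogen 1):
  atom 1: O, bond orders sum to 2 (valence 2) → 0 H
  atom 2: C, bond orders sum to 4 (valence 4) → 0 H
  atom 3: C, bond orders sum to 1 (valence 4) → 3 H
  atom 4: C, bond orders sum to 4 (valence 4) → 0 H
  atom 5: C, bond orders sum to 4 (valence 4) → 0 H
  atom 6: C, bond orders sum to 2 (valence 4) → 2 H
  atom 7: C, bond orders sum to 2 (valence 4) → 2 H
  atom 8: C, bond orders sum to 2 (valence 4) → 2 H
  atom 9: C, bond orders sum to 1 (valence 4) → 3 H
  atom 10: C, bond orders sum to 4 (valence 4) → 0 H
  atom 11: C, bond orders sum to 4 (valence 4) → 0 H
  atom 12: F (halogen, monovalent) → 0 H
  atom 13: F (halogen, monovalent) → 0 H
  atom 14: F (halogen, monovalent) → 0 H
  atom 15: C, bond orders sum to 4 (valence 4) → 0 H
  atom 16: C, bond orders sum to 1 (valence 4) → 3 H
  atom 17: C, bond orders sum to 4 (valence 4) → 0 H
  atom 18: C, bond orders sum to 1 (valence 4) → 3 H
  atom 19: C, bond orders sum to 3 (valence 4) → 1 H
Totals → C:15, H:19, F:3, O:1.
In Hill order: C15H19F3O.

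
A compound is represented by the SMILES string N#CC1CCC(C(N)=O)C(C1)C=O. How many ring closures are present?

In SMILES, each pair of matching ring-closure digits denotes one ring-closing bond; the number of such bonds equals the number of independent rings.
Ring-closure bonds here: 1.

1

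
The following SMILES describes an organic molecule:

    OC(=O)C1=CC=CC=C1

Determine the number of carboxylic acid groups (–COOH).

1

The carboxylic acid motif appears at heavy-atom position 2 in the SMILES.
Carboxylic acid count: 1.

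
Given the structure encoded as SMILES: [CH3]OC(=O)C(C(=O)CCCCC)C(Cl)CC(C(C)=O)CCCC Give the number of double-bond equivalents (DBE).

3

Molecular formula: C18H31ClO4.
DoU = (2C + 2 + N − H − X) / 2, where X is the halogen count and O/S are ignored.
    = (2·18 + 2 + 0 − 31 − 1) / 2 = 6 / 2 = 3.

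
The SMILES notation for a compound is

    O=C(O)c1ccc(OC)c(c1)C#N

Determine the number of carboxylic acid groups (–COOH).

1

The carboxylic acid motif appears at heavy-atom position 2 in the SMILES.
Other groups present: 1 ether, 1 nitrile.
Carboxylic acid count: 1.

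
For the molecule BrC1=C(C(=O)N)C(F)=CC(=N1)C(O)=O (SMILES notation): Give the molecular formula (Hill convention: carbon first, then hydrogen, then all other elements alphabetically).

Walk through each heavy atom and fill implicit hydrogens from standard valence (C 4, N 3, O 2, S 2, halogen 1):
  atom 1: Br (halogen, monovalent) → 0 H
  atom 2: C, bond orders sum to 4 (valence 4) → 0 H
  atom 3: C, bond orders sum to 4 (valence 4) → 0 H
  atom 4: C, bond orders sum to 4 (valence 4) → 0 H
  atom 5: O, bond orders sum to 2 (valence 2) → 0 H
  atom 6: N, bond orders sum to 1 (valence 3) → 2 H
  atom 7: C, bond orders sum to 4 (valence 4) → 0 H
  atom 8: F (halogen, monovalent) → 0 H
  atom 9: C, bond orders sum to 3 (valence 4) → 1 H
  atom 10: C, bond orders sum to 4 (valence 4) → 0 H
  atom 11: N, bond orders sum to 3 (valence 3) → 0 H
  atom 12: C, bond orders sum to 4 (valence 4) → 0 H
  atom 13: O, bond orders sum to 1 (valence 2) → 1 H
  atom 14: O, bond orders sum to 2 (valence 2) → 0 H
Totals → C:7, H:4, Br:1, F:1, N:2, O:3.

C7H4BrFN2O3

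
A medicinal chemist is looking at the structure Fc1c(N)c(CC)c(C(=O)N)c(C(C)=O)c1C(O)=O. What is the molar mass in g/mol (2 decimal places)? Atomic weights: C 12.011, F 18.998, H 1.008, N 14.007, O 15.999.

268.24 g/mol

First, the molecular formula is C12H13FN2O4 (counting implicit H from valence).
  C: 12 × 12.011 = 144.132
  F: 1 × 18.998 = 18.998
  H: 13 × 1.008 = 13.104
  N: 2 × 14.007 = 28.014
  O: 4 × 15.999 = 63.996
Sum: 12×12.011 + 1×18.998 + 13×1.008 + 2×14.007 + 4×15.999 = 268.244 → 268.24 g/mol.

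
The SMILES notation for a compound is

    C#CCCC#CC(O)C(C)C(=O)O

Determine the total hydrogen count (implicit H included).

Walk through each heavy atom and fill implicit hydrogens from standard valence (C 4, N 3, O 2, S 2, halogen 1):
  atom 1: C, bond orders sum to 3 (valence 4) → 1 H
  atom 2: C, bond orders sum to 4 (valence 4) → 0 H
  atom 3: C, bond orders sum to 2 (valence 4) → 2 H
  atom 4: C, bond orders sum to 2 (valence 4) → 2 H
  atom 5: C, bond orders sum to 4 (valence 4) → 0 H
  atom 6: C, bond orders sum to 4 (valence 4) → 0 H
  atom 7: C, bond orders sum to 3 (valence 4) → 1 H
  atom 8: O, bond orders sum to 1 (valence 2) → 1 H
  atom 9: C, bond orders sum to 3 (valence 4) → 1 H
  atom 10: C, bond orders sum to 1 (valence 4) → 3 H
  atom 11: C, bond orders sum to 4 (valence 4) → 0 H
  atom 12: O, bond orders sum to 2 (valence 2) → 0 H
  atom 13: O, bond orders sum to 1 (valence 2) → 1 H
Total hydrogens: 12.

12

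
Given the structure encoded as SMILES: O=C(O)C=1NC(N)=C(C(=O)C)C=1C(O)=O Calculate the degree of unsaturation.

Molecular formula: C8H8N2O5.
DoU = (2C + 2 + N − H − X) / 2, where X is the halogen count and O/S are ignored.
    = (2·8 + 2 + 2 − 8 − 0) / 2 = 12 / 2 = 6.

6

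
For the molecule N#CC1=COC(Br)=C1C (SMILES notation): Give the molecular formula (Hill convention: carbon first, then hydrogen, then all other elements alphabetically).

C6H4BrNO

Walk through each heavy atom and fill implicit hydrogens from standard valence (C 4, N 3, O 2, S 2, halogen 1):
  atom 1: N, bond orders sum to 3 (valence 3) → 0 H
  atom 2: C, bond orders sum to 4 (valence 4) → 0 H
  atom 3: C, bond orders sum to 4 (valence 4) → 0 H
  atom 4: C, bond orders sum to 3 (valence 4) → 1 H
  atom 5: O, bond orders sum to 2 (valence 2) → 0 H
  atom 6: C, bond orders sum to 4 (valence 4) → 0 H
  atom 7: Br (halogen, monovalent) → 0 H
  atom 8: C, bond orders sum to 4 (valence 4) → 0 H
  atom 9: C, bond orders sum to 1 (valence 4) → 3 H
Totals → C:6, H:4, Br:1, N:1, O:1.
In Hill order: C6H4BrNO.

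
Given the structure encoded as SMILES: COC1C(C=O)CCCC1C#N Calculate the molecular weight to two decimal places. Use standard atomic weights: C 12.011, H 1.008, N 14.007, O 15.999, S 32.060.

First, the molecular formula is C9H13NO2 (counting implicit H from valence).
  C: 9 × 12.011 = 108.099
  H: 13 × 1.008 = 13.104
  N: 1 × 14.007 = 14.007
  O: 2 × 15.999 = 31.998
Sum: 9×12.011 + 13×1.008 + 1×14.007 + 2×15.999 = 167.208 → 167.21 g/mol.

167.21 g/mol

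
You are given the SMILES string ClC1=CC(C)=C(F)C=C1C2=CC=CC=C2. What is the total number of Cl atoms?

Scan the SMILES for Cl atoms (remember two-letter symbols like Cl and Br are single atoms).
Chlorine count: 1.

1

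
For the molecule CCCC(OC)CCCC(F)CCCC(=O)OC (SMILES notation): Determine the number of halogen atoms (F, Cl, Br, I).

Halogen atoms appear at heavy-atom position 11 (1×F).
Other groups present: 1 ester, 1 ether.
Halogen count: 1.

1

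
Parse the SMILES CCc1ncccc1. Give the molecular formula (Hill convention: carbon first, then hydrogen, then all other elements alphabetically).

Walk through each heavy atom and fill implicit hydrogens from standard valence (C 4, N 3, O 2, S 2, halogen 1); for lowercase aromatic atoms, an aromatic c carries 1 H when it has two neighbours and 0 H with three, and aromatic n carries 0 H:
  atom 1: C, bond orders sum to 1 (valence 4) → 3 H
  atom 2: C, bond orders sum to 2 (valence 4) → 2 H
  atom 3: aromatic c, 3 neighbours → 0 H
  atom 4: aromatic n, 2 neighbours → 0 H
  atom 5: aromatic c, 2 neighbours → 1 H
  atom 6: aromatic c, 2 neighbours → 1 H
  atom 7: aromatic c, 2 neighbours → 1 H
  atom 8: aromatic c, 2 neighbours → 1 H
Totals → C:7, H:9, N:1.
In Hill order: C7H9N.

C7H9N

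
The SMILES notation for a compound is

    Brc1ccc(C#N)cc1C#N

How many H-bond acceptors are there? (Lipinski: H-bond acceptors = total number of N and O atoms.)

2

N atoms: 2; O atoms: 0.
Lipinski HBA = 2 + 0 = 2.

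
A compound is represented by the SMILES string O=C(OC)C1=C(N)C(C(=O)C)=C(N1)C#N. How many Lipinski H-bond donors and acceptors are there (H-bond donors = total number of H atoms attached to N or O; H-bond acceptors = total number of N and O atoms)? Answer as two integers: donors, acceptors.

3, 6

Donors: find every N or O and count the H atoms it carries.
  atom 1 (O): bond orders sum to 2 → 0 H
  atom 3 (O): bond orders sum to 2 → 0 H
  atom 7 (N): bond orders sum to 1 → 2 H
  atom 10 (O): bond orders sum to 2 → 0 H
  atom 13 (N): bond orders sum to 2 → 1 H
  atom 15 (N): bond orders sum to 3 → 0 H
Lipinski HBD = 3.
Acceptors: N atoms = 3, O atoms = 3 → HBA = 6.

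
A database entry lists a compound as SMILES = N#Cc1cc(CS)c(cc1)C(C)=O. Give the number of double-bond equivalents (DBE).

7

Molecular formula: C10H9NOS.
DoU = (2C + 2 + N − H − X) / 2, where X is the halogen count and O/S are ignored.
    = (2·10 + 2 + 1 − 9 − 0) / 2 = 14 / 2 = 7.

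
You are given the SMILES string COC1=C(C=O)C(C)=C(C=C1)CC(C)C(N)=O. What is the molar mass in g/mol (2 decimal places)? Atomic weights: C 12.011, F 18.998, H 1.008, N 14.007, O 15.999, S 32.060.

First, the molecular formula is C13H17NO3 (counting implicit H from valence).
  C: 13 × 12.011 = 156.143
  H: 17 × 1.008 = 17.136
  N: 1 × 14.007 = 14.007
  O: 3 × 15.999 = 47.997
Sum: 13×12.011 + 17×1.008 + 1×14.007 + 3×15.999 = 235.283 → 235.28 g/mol.

235.28 g/mol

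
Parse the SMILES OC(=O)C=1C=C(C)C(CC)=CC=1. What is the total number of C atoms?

Count every carbon token in the SMILES (each C, including those in ring-closure positions and inside branches).
Carbon count: 10.

10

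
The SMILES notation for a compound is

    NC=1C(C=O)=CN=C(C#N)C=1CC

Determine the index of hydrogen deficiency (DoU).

Degree of unsaturation = (number of rings) + (number of π bonds).
Ring closures in the SMILES: 1.
π bonds: 4 double bonds (each 1 DoU), 1 triple bond (each 2 DoU) → 6 DoU from unsaturation.
Total DoU = 1 + 6 = 7.

7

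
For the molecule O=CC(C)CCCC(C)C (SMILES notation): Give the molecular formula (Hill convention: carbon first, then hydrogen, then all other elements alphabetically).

C9H18O

Walk through each heavy atom and fill implicit hydrogens from standard valence (C 4, N 3, O 2, S 2, halogen 1):
  atom 1: O, bond orders sum to 2 (valence 2) → 0 H
  atom 2: C, bond orders sum to 3 (valence 4) → 1 H
  atom 3: C, bond orders sum to 3 (valence 4) → 1 H
  atom 4: C, bond orders sum to 1 (valence 4) → 3 H
  atom 5: C, bond orders sum to 2 (valence 4) → 2 H
  atom 6: C, bond orders sum to 2 (valence 4) → 2 H
  atom 7: C, bond orders sum to 2 (valence 4) → 2 H
  atom 8: C, bond orders sum to 3 (valence 4) → 1 H
  atom 9: C, bond orders sum to 1 (valence 4) → 3 H
  atom 10: C, bond orders sum to 1 (valence 4) → 3 H
Totals → C:9, H:18, O:1.
In Hill order: C9H18O.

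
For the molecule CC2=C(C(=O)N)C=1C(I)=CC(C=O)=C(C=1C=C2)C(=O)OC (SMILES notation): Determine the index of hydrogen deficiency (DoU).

10

Degree of unsaturation = (number of rings) + (number of π bonds).
Ring closures in the SMILES: 2.
π bonds: 8 double bonds (each 1 DoU) → 8 DoU from unsaturation.
Total DoU = 2 + 8 = 10.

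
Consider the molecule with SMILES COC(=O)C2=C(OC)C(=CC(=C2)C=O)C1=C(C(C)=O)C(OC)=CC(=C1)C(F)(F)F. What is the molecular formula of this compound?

C20H17F3O6

Walk through each heavy atom and fill implicit hydrogens from standard valence (C 4, N 3, O 2, S 2, halogen 1):
  atom 1: C, bond orders sum to 1 (valence 4) → 3 H
  atom 2: O, bond orders sum to 2 (valence 2) → 0 H
  atom 3: C, bond orders sum to 4 (valence 4) → 0 H
  atom 4: O, bond orders sum to 2 (valence 2) → 0 H
  atom 5: C, bond orders sum to 4 (valence 4) → 0 H
  atom 6: C, bond orders sum to 4 (valence 4) → 0 H
  atom 7: O, bond orders sum to 2 (valence 2) → 0 H
  atom 8: C, bond orders sum to 1 (valence 4) → 3 H
  atom 9: C, bond orders sum to 4 (valence 4) → 0 H
  atom 10: C, bond orders sum to 3 (valence 4) → 1 H
  atom 11: C, bond orders sum to 4 (valence 4) → 0 H
  atom 12: C, bond orders sum to 3 (valence 4) → 1 H
  atom 13: C, bond orders sum to 3 (valence 4) → 1 H
  atom 14: O, bond orders sum to 2 (valence 2) → 0 H
  atom 15: C, bond orders sum to 4 (valence 4) → 0 H
  atom 16: C, bond orders sum to 4 (valence 4) → 0 H
  atom 17: C, bond orders sum to 4 (valence 4) → 0 H
  atom 18: C, bond orders sum to 1 (valence 4) → 3 H
  atom 19: O, bond orders sum to 2 (valence 2) → 0 H
  atom 20: C, bond orders sum to 4 (valence 4) → 0 H
  atom 21: O, bond orders sum to 2 (valence 2) → 0 H
  atom 22: C, bond orders sum to 1 (valence 4) → 3 H
  atom 23: C, bond orders sum to 3 (valence 4) → 1 H
  atom 24: C, bond orders sum to 4 (valence 4) → 0 H
  atom 25: C, bond orders sum to 3 (valence 4) → 1 H
  atom 26: C, bond orders sum to 4 (valence 4) → 0 H
  atom 27: F (halogen, monovalent) → 0 H
  atom 28: F (halogen, monovalent) → 0 H
  atom 29: F (halogen, monovalent) → 0 H
Totals → C:20, H:17, F:3, O:6.
In Hill order: C20H17F3O6.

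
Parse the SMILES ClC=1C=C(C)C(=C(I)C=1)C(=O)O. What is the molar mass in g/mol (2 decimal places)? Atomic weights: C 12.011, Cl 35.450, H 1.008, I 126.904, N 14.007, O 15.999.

First, the molecular formula is C8H6ClIO2 (counting implicit H from valence).
  C: 8 × 12.011 = 96.088
  Cl: 1 × 35.450 = 35.450
  H: 6 × 1.008 = 6.048
  I: 1 × 126.904 = 126.904
  O: 2 × 15.999 = 31.998
Sum: 8×12.011 + 1×35.450 + 6×1.008 + 1×126.904 + 2×15.999 = 296.488 → 296.49 g/mol.

296.49 g/mol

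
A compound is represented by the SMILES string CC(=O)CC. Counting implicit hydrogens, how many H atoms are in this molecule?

8

Walk through each heavy atom and fill implicit hydrogens from standard valence (C 4, N 3, O 2, S 2, halogen 1):
  atom 1: C, bond orders sum to 1 (valence 4) → 3 H
  atom 2: C, bond orders sum to 4 (valence 4) → 0 H
  atom 3: O, bond orders sum to 2 (valence 2) → 0 H
  atom 4: C, bond orders sum to 2 (valence 4) → 2 H
  atom 5: C, bond orders sum to 1 (valence 4) → 3 H
Total hydrogens: 8.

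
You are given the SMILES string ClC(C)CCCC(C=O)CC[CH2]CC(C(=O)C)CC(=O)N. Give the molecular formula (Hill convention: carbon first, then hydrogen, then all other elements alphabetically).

Walk through each heavy atom and fill implicit hydrogens from standard valence (C 4, N 3, O 2, S 2, halogen 1):
  atom 1: Cl (halogen, monovalent) → 0 H
  atom 2: C, bond orders sum to 3 (valence 4) → 1 H
  atom 3: C, bond orders sum to 1 (valence 4) → 3 H
  atom 4: C, bond orders sum to 2 (valence 4) → 2 H
  atom 5: C, bond orders sum to 2 (valence 4) → 2 H
  atom 6: C, bond orders sum to 2 (valence 4) → 2 H
  atom 7: C, bond orders sum to 3 (valence 4) → 1 H
  atom 8: C, bond orders sum to 3 (valence 4) → 1 H
  atom 9: O, bond orders sum to 2 (valence 2) → 0 H
  atom 10: C, bond orders sum to 2 (valence 4) → 2 H
  atom 11: C, bond orders sum to 2 (valence 4) → 2 H
  atom 12: C with explicit H count 2
  atom 13: C, bond orders sum to 2 (valence 4) → 2 H
  atom 14: C, bond orders sum to 3 (valence 4) → 1 H
  atom 15: C, bond orders sum to 4 (valence 4) → 0 H
  atom 16: O, bond orders sum to 2 (valence 2) → 0 H
  atom 17: C, bond orders sum to 1 (valence 4) → 3 H
  atom 18: C, bond orders sum to 2 (valence 4) → 2 H
  atom 19: C, bond orders sum to 4 (valence 4) → 0 H
  atom 20: O, bond orders sum to 2 (valence 2) → 0 H
  atom 21: N, bond orders sum to 1 (valence 3) → 2 H
Totals → C:16, H:28, Cl:1, N:1, O:3.

C16H28ClNO3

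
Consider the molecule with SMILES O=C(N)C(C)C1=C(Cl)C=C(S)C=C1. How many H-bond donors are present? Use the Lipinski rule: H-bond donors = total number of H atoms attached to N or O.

2

Donors: find every N or O and count the H atoms it carries.
  atom 1 (O): bond orders sum to 2 → 0 H
  atom 3 (N): bond orders sum to 1 → 2 H
Lipinski HBD = 2.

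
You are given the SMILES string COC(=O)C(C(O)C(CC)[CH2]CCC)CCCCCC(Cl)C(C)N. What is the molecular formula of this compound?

Walk through each heavy atom and fill implicit hydrogens from standard valence (C 4, N 3, O 2, S 2, halogen 1):
  atom 1: C, bond orders sum to 1 (valence 4) → 3 H
  atom 2: O, bond orders sum to 2 (valence 2) → 0 H
  atom 3: C, bond orders sum to 4 (valence 4) → 0 H
  atom 4: O, bond orders sum to 2 (valence 2) → 0 H
  atom 5: C, bond orders sum to 3 (valence 4) → 1 H
  atom 6: C, bond orders sum to 3 (valence 4) → 1 H
  atom 7: O, bond orders sum to 1 (valence 2) → 1 H
  atom 8: C, bond orders sum to 3 (valence 4) → 1 H
  atom 9: C, bond orders sum to 2 (valence 4) → 2 H
  atom 10: C, bond orders sum to 1 (valence 4) → 3 H
  atom 11: C with explicit H count 2
  atom 12: C, bond orders sum to 2 (valence 4) → 2 H
  atom 13: C, bond orders sum to 2 (valence 4) → 2 H
  atom 14: C, bond orders sum to 1 (valence 4) → 3 H
  atom 15: C, bond orders sum to 2 (valence 4) → 2 H
  atom 16: C, bond orders sum to 2 (valence 4) → 2 H
  atom 17: C, bond orders sum to 2 (valence 4) → 2 H
  atom 18: C, bond orders sum to 2 (valence 4) → 2 H
  atom 19: C, bond orders sum to 2 (valence 4) → 2 H
  atom 20: C, bond orders sum to 3 (valence 4) → 1 H
  atom 21: Cl (halogen, monovalent) → 0 H
  atom 22: C, bond orders sum to 3 (valence 4) → 1 H
  atom 23: C, bond orders sum to 1 (valence 4) → 3 H
  atom 24: N, bond orders sum to 1 (valence 3) → 2 H
Totals → C:19, H:38, Cl:1, N:1, O:3.
In Hill order: C19H38ClNO3.

C19H38ClNO3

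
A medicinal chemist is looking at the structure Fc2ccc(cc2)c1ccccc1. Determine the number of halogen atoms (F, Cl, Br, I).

1

Halogen atoms appear at heavy-atom position 1 (1×F).
Halogen count: 1.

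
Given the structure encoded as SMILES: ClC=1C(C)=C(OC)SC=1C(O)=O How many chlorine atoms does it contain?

1

Scan the SMILES for Cl atoms (remember two-letter symbols like Cl and Br are single atoms).
Chlorine count: 1.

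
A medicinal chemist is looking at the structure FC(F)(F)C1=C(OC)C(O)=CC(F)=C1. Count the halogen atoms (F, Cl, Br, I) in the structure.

4

Halogen atoms appear at heavy-atom positions 1, 3, 4, 13 (4×F).
Other groups present: 1 ether, 1 hydroxyl.
Halogen count: 4.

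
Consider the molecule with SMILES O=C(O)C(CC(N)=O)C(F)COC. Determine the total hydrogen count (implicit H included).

Walk through each heavy atom and fill implicit hydrogens from standard valence (C 4, N 3, O 2, S 2, halogen 1):
  atom 1: O, bond orders sum to 2 (valence 2) → 0 H
  atom 2: C, bond orders sum to 4 (valence 4) → 0 H
  atom 3: O, bond orders sum to 1 (valence 2) → 1 H
  atom 4: C, bond orders sum to 3 (valence 4) → 1 H
  atom 5: C, bond orders sum to 2 (valence 4) → 2 H
  atom 6: C, bond orders sum to 4 (valence 4) → 0 H
  atom 7: N, bond orders sum to 1 (valence 3) → 2 H
  atom 8: O, bond orders sum to 2 (valence 2) → 0 H
  atom 9: C, bond orders sum to 3 (valence 4) → 1 H
  atom 10: F (halogen, monovalent) → 0 H
  atom 11: C, bond orders sum to 2 (valence 4) → 2 H
  atom 12: O, bond orders sum to 2 (valence 2) → 0 H
  atom 13: C, bond orders sum to 1 (valence 4) → 3 H
Total hydrogens: 12.

12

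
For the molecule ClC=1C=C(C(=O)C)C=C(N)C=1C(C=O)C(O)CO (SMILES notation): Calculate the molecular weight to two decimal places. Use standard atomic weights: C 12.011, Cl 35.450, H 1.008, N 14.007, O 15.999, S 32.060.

First, the molecular formula is C12H14ClNO4 (counting implicit H from valence).
  C: 12 × 12.011 = 144.132
  Cl: 1 × 35.450 = 35.450
  H: 14 × 1.008 = 14.112
  N: 1 × 14.007 = 14.007
  O: 4 × 15.999 = 63.996
Sum: 12×12.011 + 1×35.450 + 14×1.008 + 1×14.007 + 4×15.999 = 271.697 → 271.70 g/mol.

271.70 g/mol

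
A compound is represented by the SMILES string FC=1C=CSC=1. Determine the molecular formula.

C4H3FS

Walk through each heavy atom and fill implicit hydrogens from standard valence (C 4, N 3, O 2, S 2, halogen 1):
  atom 1: F (halogen, monovalent) → 0 H
  atom 2: C, bond orders sum to 4 (valence 4) → 0 H
  atom 3: C, bond orders sum to 3 (valence 4) → 1 H
  atom 4: C, bond orders sum to 3 (valence 4) → 1 H
  atom 5: S, bond orders sum to 2 (valence 2) → 0 H
  atom 6: C, bond orders sum to 3 (valence 4) → 1 H
Totals → C:4, H:3, F:1, S:1.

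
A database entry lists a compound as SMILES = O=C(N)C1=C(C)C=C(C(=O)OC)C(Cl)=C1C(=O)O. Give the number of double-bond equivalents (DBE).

7

Degree of unsaturation = (number of rings) + (number of π bonds).
Ring closures in the SMILES: 1.
π bonds: 6 double bonds (each 1 DoU) → 6 DoU from unsaturation.
Total DoU = 1 + 6 = 7.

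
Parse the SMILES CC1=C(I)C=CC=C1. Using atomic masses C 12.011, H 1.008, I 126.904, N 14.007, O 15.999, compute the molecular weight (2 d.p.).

218.04 g/mol

First, the molecular formula is C7H7I (counting implicit H from valence).
  C: 7 × 12.011 = 84.077
  H: 7 × 1.008 = 7.056
  I: 1 × 126.904 = 126.904
Sum: 7×12.011 + 7×1.008 + 1×126.904 = 218.037 → 218.04 g/mol.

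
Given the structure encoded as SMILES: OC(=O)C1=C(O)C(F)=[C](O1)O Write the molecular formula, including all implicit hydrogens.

C5H3FO5

Walk through each heavy atom and fill implicit hydrogens from standard valence (C 4, N 3, O 2, S 2, halogen 1):
  atom 1: O, bond orders sum to 1 (valence 2) → 1 H
  atom 2: C, bond orders sum to 4 (valence 4) → 0 H
  atom 3: O, bond orders sum to 2 (valence 2) → 0 H
  atom 4: C, bond orders sum to 4 (valence 4) → 0 H
  atom 5: C, bond orders sum to 4 (valence 4) → 0 H
  atom 6: O, bond orders sum to 1 (valence 2) → 1 H
  atom 7: C, bond orders sum to 4 (valence 4) → 0 H
  atom 8: F (halogen, monovalent) → 0 H
  atom 9: C with explicit H count 0
  atom 10: O, bond orders sum to 2 (valence 2) → 0 H
  atom 11: O, bond orders sum to 1 (valence 2) → 1 H
Totals → C:5, H:3, F:1, O:5.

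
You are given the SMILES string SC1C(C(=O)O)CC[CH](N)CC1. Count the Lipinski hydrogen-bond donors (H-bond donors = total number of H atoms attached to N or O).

Donors: find every N or O and count the H atoms it carries.
  atom 5 (O): bond orders sum to 2 → 0 H
  atom 6 (O): bond orders sum to 1 → 1 H
  atom 10 (N): bond orders sum to 1 → 2 H
Lipinski HBD = 3.

3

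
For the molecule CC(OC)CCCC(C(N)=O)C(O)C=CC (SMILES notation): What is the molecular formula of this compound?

Walk through each heavy atom and fill implicit hydrogens from standard valence (C 4, N 3, O 2, S 2, halogen 1):
  atom 1: C, bond orders sum to 1 (valence 4) → 3 H
  atom 2: C, bond orders sum to 3 (valence 4) → 1 H
  atom 3: O, bond orders sum to 2 (valence 2) → 0 H
  atom 4: C, bond orders sum to 1 (valence 4) → 3 H
  atom 5: C, bond orders sum to 2 (valence 4) → 2 H
  atom 6: C, bond orders sum to 2 (valence 4) → 2 H
  atom 7: C, bond orders sum to 2 (valence 4) → 2 H
  atom 8: C, bond orders sum to 3 (valence 4) → 1 H
  atom 9: C, bond orders sum to 4 (valence 4) → 0 H
  atom 10: N, bond orders sum to 1 (valence 3) → 2 H
  atom 11: O, bond orders sum to 2 (valence 2) → 0 H
  atom 12: C, bond orders sum to 3 (valence 4) → 1 H
  atom 13: O, bond orders sum to 1 (valence 2) → 1 H
  atom 14: C, bond orders sum to 3 (valence 4) → 1 H
  atom 15: C, bond orders sum to 3 (valence 4) → 1 H
  atom 16: C, bond orders sum to 1 (valence 4) → 3 H
Totals → C:12, H:23, N:1, O:3.
In Hill order: C12H23NO3.

C12H23NO3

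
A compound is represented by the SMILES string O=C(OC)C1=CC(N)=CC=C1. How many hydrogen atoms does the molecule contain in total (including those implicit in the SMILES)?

Walk through each heavy atom and fill implicit hydrogens from standard valence (C 4, N 3, O 2, S 2, halogen 1):
  atom 1: O, bond orders sum to 2 (valence 2) → 0 H
  atom 2: C, bond orders sum to 4 (valence 4) → 0 H
  atom 3: O, bond orders sum to 2 (valence 2) → 0 H
  atom 4: C, bond orders sum to 1 (valence 4) → 3 H
  atom 5: C, bond orders sum to 4 (valence 4) → 0 H
  atom 6: C, bond orders sum to 3 (valence 4) → 1 H
  atom 7: C, bond orders sum to 4 (valence 4) → 0 H
  atom 8: N, bond orders sum to 1 (valence 3) → 2 H
  atom 9: C, bond orders sum to 3 (valence 4) → 1 H
  atom 10: C, bond orders sum to 3 (valence 4) → 1 H
  atom 11: C, bond orders sum to 3 (valence 4) → 1 H
Total hydrogens: 9.

9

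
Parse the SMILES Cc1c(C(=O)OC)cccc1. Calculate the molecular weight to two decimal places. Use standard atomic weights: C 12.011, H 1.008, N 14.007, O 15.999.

First, the molecular formula is C9H10O2 (counting implicit H from valence).
  C: 9 × 12.011 = 108.099
  H: 10 × 1.008 = 10.080
  O: 2 × 15.999 = 31.998
Sum: 9×12.011 + 10×1.008 + 2×15.999 = 150.177 → 150.18 g/mol.

150.18 g/mol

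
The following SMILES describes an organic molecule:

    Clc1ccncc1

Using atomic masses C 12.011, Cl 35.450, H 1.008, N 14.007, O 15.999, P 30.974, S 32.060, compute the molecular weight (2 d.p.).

113.54 g/mol

First, the molecular formula is C5H4ClN (counting implicit H from valence).
  C: 5 × 12.011 = 60.055
  Cl: 1 × 35.450 = 35.450
  H: 4 × 1.008 = 4.032
  N: 1 × 14.007 = 14.007
Sum: 5×12.011 + 1×35.450 + 4×1.008 + 1×14.007 = 113.544 → 113.54 g/mol.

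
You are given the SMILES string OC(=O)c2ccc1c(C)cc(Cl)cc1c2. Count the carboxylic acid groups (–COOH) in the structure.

1

The carboxylic acid motif appears at heavy-atom position 2 in the SMILES.
Carboxylic acid count: 1.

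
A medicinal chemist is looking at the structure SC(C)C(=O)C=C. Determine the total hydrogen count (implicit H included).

Walk through each heavy atom and fill implicit hydrogens from standard valence (C 4, N 3, O 2, S 2, halogen 1):
  atom 1: S, bond orders sum to 1 (valence 2) → 1 H
  atom 2: C, bond orders sum to 3 (valence 4) → 1 H
  atom 3: C, bond orders sum to 1 (valence 4) → 3 H
  atom 4: C, bond orders sum to 4 (valence 4) → 0 H
  atom 5: O, bond orders sum to 2 (valence 2) → 0 H
  atom 6: C, bond orders sum to 3 (valence 4) → 1 H
  atom 7: C, bond orders sum to 2 (valence 4) → 2 H
Total hydrogens: 8.

8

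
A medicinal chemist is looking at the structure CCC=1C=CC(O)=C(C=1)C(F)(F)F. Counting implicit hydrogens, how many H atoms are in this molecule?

9

Walk through each heavy atom and fill implicit hydrogens from standard valence (C 4, N 3, O 2, S 2, halogen 1):
  atom 1: C, bond orders sum to 1 (valence 4) → 3 H
  atom 2: C, bond orders sum to 2 (valence 4) → 2 H
  atom 3: C, bond orders sum to 4 (valence 4) → 0 H
  atom 4: C, bond orders sum to 3 (valence 4) → 1 H
  atom 5: C, bond orders sum to 3 (valence 4) → 1 H
  atom 6: C, bond orders sum to 4 (valence 4) → 0 H
  atom 7: O, bond orders sum to 1 (valence 2) → 1 H
  atom 8: C, bond orders sum to 4 (valence 4) → 0 H
  atom 9: C, bond orders sum to 3 (valence 4) → 1 H
  atom 10: C, bond orders sum to 4 (valence 4) → 0 H
  atom 11: F (halogen, monovalent) → 0 H
  atom 12: F (halogen, monovalent) → 0 H
  atom 13: F (halogen, monovalent) → 0 H
Total hydrogens: 9.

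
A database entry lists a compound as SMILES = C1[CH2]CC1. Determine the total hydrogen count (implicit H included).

8

Walk through each heavy atom and fill implicit hydrogens from standard valence (C 4, N 3, O 2, S 2, halogen 1):
  atom 1: C, bond orders sum to 2 (valence 4) → 2 H
  atom 2: C with explicit H count 2
  atom 3: C, bond orders sum to 2 (valence 4) → 2 H
  atom 4: C, bond orders sum to 2 (valence 4) → 2 H
Total hydrogens: 8.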